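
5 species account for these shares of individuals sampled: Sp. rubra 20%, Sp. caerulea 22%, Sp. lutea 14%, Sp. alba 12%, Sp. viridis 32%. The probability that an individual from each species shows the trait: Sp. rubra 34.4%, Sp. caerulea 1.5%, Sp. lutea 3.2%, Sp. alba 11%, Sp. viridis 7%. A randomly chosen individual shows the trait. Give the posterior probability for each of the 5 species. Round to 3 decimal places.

By Bayes' rule, posterior ∝ prior × likelihood:
  Sp. rubra: 0.2 × 0.344 = 0.0688
  Sp. caerulea: 0.22 × 0.015 = 0.0033
  Sp. lutea: 0.14 × 0.032 = 0.00448
  Sp. alba: 0.12 × 0.11 = 0.0132
  Sp. viridis: 0.32 × 0.07 = 0.0224
Normalizing constant = 0.11218.
P(Sp. rubra | trait) = 0.0688/0.11218 ≈ 0.613
P(Sp. caerulea | trait) = 0.0033/0.11218 ≈ 0.029
P(Sp. lutea | trait) = 0.00448/0.11218 ≈ 0.040
P(Sp. alba | trait) = 0.0132/0.11218 ≈ 0.118
P(Sp. viridis | trait) = 0.0224/0.11218 ≈ 0.200

Sp. rubra 0.613, Sp. caerulea 0.029, Sp. lutea 0.040, Sp. alba 0.118, Sp. viridis 0.200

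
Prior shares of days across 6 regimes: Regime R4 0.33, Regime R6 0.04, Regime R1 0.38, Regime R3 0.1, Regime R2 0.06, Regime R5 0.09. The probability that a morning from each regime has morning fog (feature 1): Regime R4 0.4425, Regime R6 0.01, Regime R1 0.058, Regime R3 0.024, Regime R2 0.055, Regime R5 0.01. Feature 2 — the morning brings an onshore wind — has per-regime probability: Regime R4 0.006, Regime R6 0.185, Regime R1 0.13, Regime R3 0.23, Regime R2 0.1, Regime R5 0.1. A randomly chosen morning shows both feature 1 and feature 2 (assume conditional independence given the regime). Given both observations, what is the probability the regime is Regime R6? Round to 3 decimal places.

Compute prior × likelihood for every hypothesis:
  Regime R4: 0.33 × 0.4425 × 0.006 = 0.00087615
  Regime R6: 0.04 × 0.01 × 0.185 = 0.000074
  Regime R1: 0.38 × 0.058 × 0.13 = 0.0028652
  Regime R3: 0.1 × 0.024 × 0.23 = 0.000552
  Regime R2: 0.06 × 0.055 × 0.1 = 0.00033
  Regime R5: 0.09 × 0.01 × 0.1 = 0.00009
Normalizing constant = 0.00478735.
P(Regime R6 | evidence) = 0.000074 / 0.00478735 ≈ 0.015.

0.015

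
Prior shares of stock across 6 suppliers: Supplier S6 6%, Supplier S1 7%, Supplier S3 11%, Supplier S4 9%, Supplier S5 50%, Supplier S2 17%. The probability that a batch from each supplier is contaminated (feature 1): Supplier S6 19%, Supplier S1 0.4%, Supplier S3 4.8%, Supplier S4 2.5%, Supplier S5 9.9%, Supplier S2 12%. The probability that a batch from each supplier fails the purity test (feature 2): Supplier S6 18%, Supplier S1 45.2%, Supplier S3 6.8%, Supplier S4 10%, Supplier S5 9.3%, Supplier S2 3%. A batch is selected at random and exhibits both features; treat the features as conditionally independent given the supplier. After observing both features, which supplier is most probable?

Unnormalized posteriors (prior × likelihood):
  Supplier S6: 0.06 × 0.19 × 0.18 = 0.002052
  Supplier S1: 0.07 × 0.004 × 0.452 = 0.00012656
  Supplier S3: 0.11 × 0.048 × 0.068 = 0.00035904
  Supplier S4: 0.09 × 0.025 × 0.1 = 0.000225
  Supplier S5: 0.5 × 0.099 × 0.093 = 0.0046035
  Supplier S2: 0.17 × 0.12 × 0.03 = 0.000612
Total = 0.0079781.
Largest term belongs to Supplier S5, so Supplier S5 is most probable.

Supplier S5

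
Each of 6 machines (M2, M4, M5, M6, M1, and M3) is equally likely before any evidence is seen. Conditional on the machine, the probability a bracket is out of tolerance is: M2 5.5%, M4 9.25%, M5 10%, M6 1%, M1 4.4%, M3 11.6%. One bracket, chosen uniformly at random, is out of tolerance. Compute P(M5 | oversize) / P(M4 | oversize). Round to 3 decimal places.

With a uniform prior (1/6 each), posterior ∝ likelihood:
  M2: 0.055
  M4: 0.0925
  M5: 0.1
  M6: 0.01
  M1: 0.044
  M3: 0.116
Sum = 0.4175.
The ratio is 0.1 / 0.0925 (the normalizer cancels) = 1.081.

1.081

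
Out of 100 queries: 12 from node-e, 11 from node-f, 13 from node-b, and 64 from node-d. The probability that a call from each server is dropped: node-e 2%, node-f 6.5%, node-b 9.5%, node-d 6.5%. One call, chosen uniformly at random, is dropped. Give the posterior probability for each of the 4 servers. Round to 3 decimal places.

node-e 0.038, node-f 0.113, node-b 0.194, node-d 0.655

Prior × likelihood for each hypothesis:
  node-e: 0.12 × 0.02 = 0.0024
  node-f: 0.11 × 0.065 = 0.00715
  node-b: 0.13 × 0.095 = 0.01235
  node-d: 0.64 × 0.065 = 0.0416
Sum = 0.0635.
P(node-e | dropped) = 0.0024/0.0635 ≈ 0.038
P(node-f | dropped) = 0.00715/0.0635 ≈ 0.113
P(node-b | dropped) = 0.01235/0.0635 ≈ 0.194
P(node-d | dropped) = 0.0416/0.0635 ≈ 0.655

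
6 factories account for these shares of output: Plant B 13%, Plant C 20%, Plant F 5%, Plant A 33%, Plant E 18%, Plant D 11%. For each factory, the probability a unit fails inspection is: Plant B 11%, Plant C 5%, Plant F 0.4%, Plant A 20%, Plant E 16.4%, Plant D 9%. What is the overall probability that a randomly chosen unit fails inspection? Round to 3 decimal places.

0.130

Unnormalized posteriors (prior × likelihood):
  Plant B: 0.13 × 0.11 = 0.0143
  Plant C: 0.2 × 0.05 = 0.01
  Plant F: 0.05 × 0.004 = 0.0002
  Plant A: 0.33 × 0.2 = 0.066
  Plant E: 0.18 × 0.164 = 0.02952
  Plant D: 0.11 × 0.09 = 0.0099
P(nonconforming) = 0.0143 + 0.01 + 0.0002 + 0.066 + 0.02952 + 0.0099 = 0.12992 → 0.130.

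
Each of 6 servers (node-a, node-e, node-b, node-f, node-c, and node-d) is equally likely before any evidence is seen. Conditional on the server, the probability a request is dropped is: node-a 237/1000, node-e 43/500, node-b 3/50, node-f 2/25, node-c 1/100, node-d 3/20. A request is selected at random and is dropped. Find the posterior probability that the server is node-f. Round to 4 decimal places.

0.1284

Since the prior is uniform, the posterior is proportional to the likelihood:
  node-a: 0.237
  node-e: 0.086
  node-b: 0.06
  node-f: 0.08
  node-c: 0.01
  node-d: 0.15
Sum = 0.623.
P(node-f | evidence) = 0.08 / 0.623 ≈ 0.1284.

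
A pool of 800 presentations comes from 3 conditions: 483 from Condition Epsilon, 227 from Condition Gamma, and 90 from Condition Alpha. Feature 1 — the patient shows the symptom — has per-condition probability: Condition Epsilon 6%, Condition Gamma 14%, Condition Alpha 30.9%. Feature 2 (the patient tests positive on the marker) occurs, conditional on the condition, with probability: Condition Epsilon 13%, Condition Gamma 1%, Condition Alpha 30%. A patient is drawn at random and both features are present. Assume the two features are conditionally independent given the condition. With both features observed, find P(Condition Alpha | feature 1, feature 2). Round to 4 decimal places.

By Bayes' rule, posterior ∝ prior × likelihood:
  Condition Epsilon: 0.60375 × 0.06 × 0.13 = 0.00470925
  Condition Gamma: 0.28375 × 0.14 × 0.01 = 0.00039725
  Condition Alpha: 0.1125 × 0.309 × 0.3 = 0.01042875
Normalizing constant = 0.01553525.
P(Condition Alpha | evidence) = 0.01042875 / 0.01553525 ≈ 0.6713.

0.6713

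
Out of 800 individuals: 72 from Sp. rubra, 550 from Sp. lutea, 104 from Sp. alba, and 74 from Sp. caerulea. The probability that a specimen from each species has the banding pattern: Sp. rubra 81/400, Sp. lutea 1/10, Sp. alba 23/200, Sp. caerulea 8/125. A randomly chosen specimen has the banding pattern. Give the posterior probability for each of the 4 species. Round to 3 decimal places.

Compute prior × likelihood for every hypothesis:
  Sp. rubra: 0.09 × 0.2025 = 0.018225
  Sp. lutea: 0.6875 × 0.1 = 0.06875
  Sp. alba: 0.13 × 0.115 = 0.01495
  Sp. caerulea: 0.0925 × 0.064 = 0.00592
Sum = 0.107845.
P(Sp. rubra | banded) = 0.018225/0.107845 ≈ 0.169
P(Sp. lutea | banded) = 0.06875/0.107845 ≈ 0.637
P(Sp. alba | banded) = 0.01495/0.107845 ≈ 0.139
P(Sp. caerulea | banded) = 0.00592/0.107845 ≈ 0.055

Sp. rubra 0.169, Sp. lutea 0.637, Sp. alba 0.139, Sp. caerulea 0.055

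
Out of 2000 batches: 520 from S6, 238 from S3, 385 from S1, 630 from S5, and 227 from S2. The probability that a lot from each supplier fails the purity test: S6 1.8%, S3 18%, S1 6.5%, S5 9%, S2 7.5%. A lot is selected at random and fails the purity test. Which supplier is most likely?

S5

Compute prior × likelihood for every hypothesis:
  S6: 0.26 × 0.018 = 0.00468
  S3: 0.119 × 0.18 = 0.02142
  S1: 0.1925 × 0.065 = 0.0125125
  S5: 0.315 × 0.09 = 0.02835
  S2: 0.1135 × 0.075 = 0.0085125
Normalizing constant = 0.075475.
Largest term belongs to S5, so S5 is most probable.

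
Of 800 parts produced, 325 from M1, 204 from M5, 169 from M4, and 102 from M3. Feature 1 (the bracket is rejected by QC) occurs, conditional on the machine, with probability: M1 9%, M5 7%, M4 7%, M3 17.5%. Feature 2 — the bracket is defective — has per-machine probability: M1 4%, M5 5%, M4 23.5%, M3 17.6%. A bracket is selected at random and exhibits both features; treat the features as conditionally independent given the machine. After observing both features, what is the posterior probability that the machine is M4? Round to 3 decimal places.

Prior × likelihood for each hypothesis:
  M1: 0.40625 × 0.09 × 0.04 = 0.0014625
  M5: 0.255 × 0.07 × 0.05 = 0.0008925
  M4: 0.21125 × 0.07 × 0.235 = 0.0034750625
  M3: 0.1275 × 0.175 × 0.176 = 0.003927
Sum = 0.0097570625.
P(M4 | evidence) = 0.0034750625 / 0.0097570625 ≈ 0.356.

0.356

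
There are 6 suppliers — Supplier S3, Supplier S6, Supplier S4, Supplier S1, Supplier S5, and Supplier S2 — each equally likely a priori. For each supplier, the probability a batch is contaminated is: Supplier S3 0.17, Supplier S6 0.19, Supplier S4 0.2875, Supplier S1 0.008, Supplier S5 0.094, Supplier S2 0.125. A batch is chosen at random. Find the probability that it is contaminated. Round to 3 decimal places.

With a uniform prior (1/6 each), posterior ∝ likelihood:
  Supplier S3: 0.17
  Supplier S6: 0.19
  Supplier S4: 0.2875
  Supplier S1: 0.008
  Supplier S5: 0.094
  Supplier S2: 0.125
P(contaminated) = (1/6) × (0.17 + 0.19 + 0.2875 + 0.008 + 0.094 + 0.125) = 0.8745/6 ≈ 0.146.

0.146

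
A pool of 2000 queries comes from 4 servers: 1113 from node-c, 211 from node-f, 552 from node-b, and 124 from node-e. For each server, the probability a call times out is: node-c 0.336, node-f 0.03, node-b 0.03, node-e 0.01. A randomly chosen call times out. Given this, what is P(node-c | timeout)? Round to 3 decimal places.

0.939

Prior × likelihood for each hypothesis:
  node-c: 0.5565 × 0.336 = 0.186984
  node-f: 0.1055 × 0.03 = 0.003165
  node-b: 0.276 × 0.03 = 0.00828
  node-e: 0.062 × 0.01 = 0.00062
Total = 0.199049.
P(node-c | evidence) = 0.186984 / 0.199049 ≈ 0.939.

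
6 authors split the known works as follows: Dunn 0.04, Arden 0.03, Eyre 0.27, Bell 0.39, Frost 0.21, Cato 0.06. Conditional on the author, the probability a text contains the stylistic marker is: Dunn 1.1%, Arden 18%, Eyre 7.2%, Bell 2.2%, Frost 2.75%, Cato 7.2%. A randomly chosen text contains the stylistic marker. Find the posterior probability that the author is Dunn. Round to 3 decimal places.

0.010

Compute prior × likelihood for every hypothesis:
  Dunn: 0.04 × 0.011 = 0.00044
  Arden: 0.03 × 0.18 = 0.0054
  Eyre: 0.27 × 0.072 = 0.01944
  Bell: 0.39 × 0.022 = 0.00858
  Frost: 0.21 × 0.0275 = 0.005775
  Cato: 0.06 × 0.072 = 0.00432
Sum = 0.043955.
P(Dunn | evidence) = 0.00044 / 0.043955 ≈ 0.010.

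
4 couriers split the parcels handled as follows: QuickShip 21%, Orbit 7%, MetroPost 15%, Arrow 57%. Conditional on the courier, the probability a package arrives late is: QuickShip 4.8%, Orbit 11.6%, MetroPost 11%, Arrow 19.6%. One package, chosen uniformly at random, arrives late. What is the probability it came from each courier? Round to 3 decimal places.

Compute prior × likelihood for every hypothesis:
  QuickShip: 0.21 × 0.048 = 0.01008
  Orbit: 0.07 × 0.116 = 0.00812
  MetroPost: 0.15 × 0.11 = 0.0165
  Arrow: 0.57 × 0.196 = 0.11172
Normalizing constant = 0.14642.
P(QuickShip | late) = 0.01008/0.14642 ≈ 0.069
P(Orbit | late) = 0.00812/0.14642 ≈ 0.055
P(MetroPost | late) = 0.0165/0.14642 ≈ 0.113
P(Arrow | late) = 0.11172/0.14642 ≈ 0.763

QuickShip 0.069, Orbit 0.055, MetroPost 0.113, Arrow 0.763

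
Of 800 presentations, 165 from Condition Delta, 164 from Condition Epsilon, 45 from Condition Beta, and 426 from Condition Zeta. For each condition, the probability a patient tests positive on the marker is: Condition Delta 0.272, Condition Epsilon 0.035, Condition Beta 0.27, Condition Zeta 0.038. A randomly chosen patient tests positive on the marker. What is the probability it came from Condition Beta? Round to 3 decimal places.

0.154

Prior × likelihood for each hypothesis:
  Condition Delta: 0.20625 × 0.272 = 0.0561
  Condition Epsilon: 0.205 × 0.035 = 0.007175
  Condition Beta: 0.05625 × 0.27 = 0.0151875
  Condition Zeta: 0.5325 × 0.038 = 0.020235
Total = 0.0986975.
P(Condition Beta | evidence) = 0.0151875 / 0.0986975 ≈ 0.154.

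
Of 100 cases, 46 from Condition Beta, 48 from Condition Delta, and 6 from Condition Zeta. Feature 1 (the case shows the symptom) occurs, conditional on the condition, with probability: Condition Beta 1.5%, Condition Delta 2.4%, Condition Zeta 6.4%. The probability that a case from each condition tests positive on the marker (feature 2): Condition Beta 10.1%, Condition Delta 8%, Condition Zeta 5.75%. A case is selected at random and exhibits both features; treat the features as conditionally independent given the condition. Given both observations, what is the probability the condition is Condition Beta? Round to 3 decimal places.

0.379

By Bayes' rule, posterior ∝ prior × likelihood:
  Condition Beta: 0.46 × 0.015 × 0.101 = 0.0006969
  Condition Delta: 0.48 × 0.024 × 0.08 = 0.0009216
  Condition Zeta: 0.06 × 0.064 × 0.0575 = 0.0002208
Normalizing constant = 0.0018393.
P(Condition Beta | evidence) = 0.0006969 / 0.0018393 ≈ 0.379.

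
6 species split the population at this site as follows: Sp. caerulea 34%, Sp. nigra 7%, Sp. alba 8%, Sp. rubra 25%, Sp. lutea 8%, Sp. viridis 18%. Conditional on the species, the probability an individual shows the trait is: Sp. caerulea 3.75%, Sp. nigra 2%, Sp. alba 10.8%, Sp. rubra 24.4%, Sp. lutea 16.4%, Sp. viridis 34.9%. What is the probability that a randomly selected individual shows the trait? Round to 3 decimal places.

By Bayes' rule, posterior ∝ prior × likelihood:
  Sp. caerulea: 0.34 × 0.0375 = 0.01275
  Sp. nigra: 0.07 × 0.02 = 0.0014
  Sp. alba: 0.08 × 0.108 = 0.00864
  Sp. rubra: 0.25 × 0.244 = 0.061
  Sp. lutea: 0.08 × 0.164 = 0.01312
  Sp. viridis: 0.18 × 0.349 = 0.06282
P(trait) = 0.01275 + 0.0014 + 0.00864 + 0.061 + 0.01312 + 0.06282 = 0.15973 → 0.160.

0.160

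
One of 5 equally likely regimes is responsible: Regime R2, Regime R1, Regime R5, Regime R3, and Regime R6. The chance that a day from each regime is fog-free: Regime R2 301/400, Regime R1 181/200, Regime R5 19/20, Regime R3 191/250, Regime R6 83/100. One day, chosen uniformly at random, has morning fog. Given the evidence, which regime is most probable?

Regime R2

Taking complements, P(fog | each) = Regime R2 0.2475, Regime R1 0.095, Regime R5 0.05, Regime R3 0.236, Regime R6 0.17.
Since the prior is uniform, the posterior is proportional to the likelihood:
  Regime R2: 0.2475
  Regime R1: 0.095
  Regime R5: 0.05
  Regime R3: 0.236
  Regime R6: 0.17
Sum = 0.7985.
Largest term belongs to Regime R2, so Regime R2 is most probable.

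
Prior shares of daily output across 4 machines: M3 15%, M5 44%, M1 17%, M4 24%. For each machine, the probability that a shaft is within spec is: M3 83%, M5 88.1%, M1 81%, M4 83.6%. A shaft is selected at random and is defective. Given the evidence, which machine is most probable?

Taking complements, P(defective | each) = M3 0.17, M5 0.119, M1 0.19, M4 0.164.
Compute prior × likelihood for every hypothesis:
  M3: 0.15 × 0.17 = 0.0255
  M5: 0.44 × 0.119 = 0.05236
  M1: 0.17 × 0.19 = 0.0323
  M4: 0.24 × 0.164 = 0.03936
Normalizing constant = 0.14952.
Largest term belongs to M5, so M5 is most probable.

M5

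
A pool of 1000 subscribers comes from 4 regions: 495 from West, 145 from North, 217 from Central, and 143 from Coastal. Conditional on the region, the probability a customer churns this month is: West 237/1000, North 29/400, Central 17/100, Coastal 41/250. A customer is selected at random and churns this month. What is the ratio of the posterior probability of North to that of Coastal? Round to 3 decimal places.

0.448

By Bayes' rule, posterior ∝ prior × likelihood:
  West: 0.495 × 0.237 = 0.117315
  North: 0.145 × 0.0725 = 0.0105125
  Central: 0.217 × 0.17 = 0.03689
  Coastal: 0.143 × 0.164 = 0.023452
Sum = 0.1881695.
The ratio is 0.0105125 / 0.023452 (the normalizer cancels) = 0.448.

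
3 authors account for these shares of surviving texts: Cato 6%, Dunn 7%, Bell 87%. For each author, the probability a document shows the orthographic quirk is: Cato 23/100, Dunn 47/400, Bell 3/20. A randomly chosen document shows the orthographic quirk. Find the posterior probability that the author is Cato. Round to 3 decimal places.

Unnormalized posteriors (prior × likelihood):
  Cato: 0.06 × 0.23 = 0.0138
  Dunn: 0.07 × 0.1175 = 0.008225
  Bell: 0.87 × 0.15 = 0.1305
Sum = 0.152525.
P(Cato | evidence) = 0.0138 / 0.152525 ≈ 0.090.

0.090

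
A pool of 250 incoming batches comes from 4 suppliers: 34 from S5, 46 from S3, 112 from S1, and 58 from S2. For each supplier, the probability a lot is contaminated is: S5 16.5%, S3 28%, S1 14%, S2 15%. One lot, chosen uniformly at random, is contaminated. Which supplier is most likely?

Prior × likelihood for each hypothesis:
  S5: 0.136 × 0.165 = 0.02244
  S3: 0.184 × 0.28 = 0.05152
  S1: 0.448 × 0.14 = 0.06272
  S2: 0.232 × 0.15 = 0.0348
Sum = 0.17148.
Largest term belongs to S1, so S1 is most probable.

S1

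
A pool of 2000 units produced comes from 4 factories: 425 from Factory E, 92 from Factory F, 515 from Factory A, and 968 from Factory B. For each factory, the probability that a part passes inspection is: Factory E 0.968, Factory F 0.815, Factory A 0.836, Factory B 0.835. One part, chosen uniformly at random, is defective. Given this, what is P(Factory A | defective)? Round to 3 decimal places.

Taking complements, P(defective | each) = Factory E 0.032, Factory F 0.185, Factory A 0.164, Factory B 0.165.
Compute prior × likelihood for every hypothesis:
  Factory E: 0.2125 × 0.032 = 0.0068
  Factory F: 0.046 × 0.185 = 0.00851
  Factory A: 0.2575 × 0.164 = 0.04223
  Factory B: 0.484 × 0.165 = 0.07986
Total = 0.1374.
P(Factory A | evidence) = 0.04223 / 0.1374 ≈ 0.307.

0.307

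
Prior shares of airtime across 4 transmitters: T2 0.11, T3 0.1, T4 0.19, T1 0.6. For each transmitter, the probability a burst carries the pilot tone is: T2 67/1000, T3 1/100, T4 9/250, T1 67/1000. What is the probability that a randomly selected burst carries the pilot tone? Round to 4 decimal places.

0.0554

Unnormalized posteriors (prior × likelihood):
  T2: 0.11 × 0.067 = 0.00737
  T3: 0.1 × 0.01 = 0.001
  T4: 0.19 × 0.036 = 0.00684
  T1: 0.6 × 0.067 = 0.0402
P(pilot) = 0.00737 + 0.001 + 0.00684 + 0.0402 = 0.05541 → 0.0554.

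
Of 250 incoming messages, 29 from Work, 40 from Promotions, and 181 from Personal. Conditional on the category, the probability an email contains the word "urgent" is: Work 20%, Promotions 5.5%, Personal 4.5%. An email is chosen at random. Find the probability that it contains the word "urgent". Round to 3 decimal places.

0.065

By Bayes' rule, posterior ∝ prior × likelihood:
  Work: 0.116 × 0.2 = 0.0232
  Promotions: 0.16 × 0.055 = 0.0088
  Personal: 0.724 × 0.045 = 0.03258
P(urgent-flag) = 0.0232 + 0.0088 + 0.03258 = 0.06458 → 0.065.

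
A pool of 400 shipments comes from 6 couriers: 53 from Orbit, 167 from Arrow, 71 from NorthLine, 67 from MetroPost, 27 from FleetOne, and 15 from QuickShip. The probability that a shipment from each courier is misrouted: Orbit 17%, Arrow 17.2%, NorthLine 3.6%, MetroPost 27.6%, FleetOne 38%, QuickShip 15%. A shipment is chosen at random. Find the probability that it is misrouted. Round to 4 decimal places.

0.1782

By Bayes' rule, posterior ∝ prior × likelihood:
  Orbit: 0.1325 × 0.17 = 0.022525
  Arrow: 0.4175 × 0.172 = 0.07181
  NorthLine: 0.1775 × 0.036 = 0.00639
  MetroPost: 0.1675 × 0.276 = 0.04623
  FleetOne: 0.0675 × 0.38 = 0.02565
  QuickShip: 0.0375 × 0.15 = 0.005625
P(misrouted) = 0.022525 + 0.07181 + 0.00639 + 0.04623 + 0.02565 + 0.005625 = 0.17823 → 0.1782.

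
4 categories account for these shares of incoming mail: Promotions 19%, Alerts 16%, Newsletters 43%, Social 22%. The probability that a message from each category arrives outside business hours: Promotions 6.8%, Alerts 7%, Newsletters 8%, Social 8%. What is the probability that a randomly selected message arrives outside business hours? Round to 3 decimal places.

0.076

Unnormalized posteriors (prior × likelihood):
  Promotions: 0.19 × 0.068 = 0.01292
  Alerts: 0.16 × 0.07 = 0.0112
  Newsletters: 0.43 × 0.08 = 0.0344
  Social: 0.22 × 0.08 = 0.0176
P(off-hours) = 0.01292 + 0.0112 + 0.0344 + 0.0176 = 0.07612 → 0.076.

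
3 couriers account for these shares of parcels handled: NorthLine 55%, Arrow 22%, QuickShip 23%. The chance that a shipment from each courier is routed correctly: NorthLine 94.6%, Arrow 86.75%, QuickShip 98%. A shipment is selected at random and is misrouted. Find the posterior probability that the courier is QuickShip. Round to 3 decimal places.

Taking complements, P(misrouted | each) = NorthLine 0.054, Arrow 0.1325, QuickShip 0.02.
Prior × likelihood for each hypothesis:
  NorthLine: 0.55 × 0.054 = 0.0297
  Arrow: 0.22 × 0.1325 = 0.02915
  QuickShip: 0.23 × 0.02 = 0.0046
Sum = 0.06345.
P(QuickShip | evidence) = 0.0046 / 0.06345 ≈ 0.072.

0.072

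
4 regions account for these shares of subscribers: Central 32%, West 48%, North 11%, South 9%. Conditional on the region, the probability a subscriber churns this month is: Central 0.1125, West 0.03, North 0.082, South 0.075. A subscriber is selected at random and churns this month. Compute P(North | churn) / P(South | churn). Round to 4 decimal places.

1.3363

Prior × likelihood for each hypothesis:
  Central: 0.32 × 0.1125 = 0.036
  West: 0.48 × 0.03 = 0.0144
  North: 0.11 × 0.082 = 0.00902
  South: 0.09 × 0.075 = 0.00675
Sum = 0.06617.
The ratio is 0.00902 / 0.00675 (the normalizer cancels) = 1.3363.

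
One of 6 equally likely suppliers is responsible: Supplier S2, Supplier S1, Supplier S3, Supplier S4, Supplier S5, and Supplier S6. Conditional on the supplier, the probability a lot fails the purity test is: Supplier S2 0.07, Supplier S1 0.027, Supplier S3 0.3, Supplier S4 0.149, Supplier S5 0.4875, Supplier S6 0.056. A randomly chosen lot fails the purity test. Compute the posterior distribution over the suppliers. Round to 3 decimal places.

Supplier S2 0.064, Supplier S1 0.025, Supplier S3 0.275, Supplier S4 0.137, Supplier S5 0.447, Supplier S6 0.051

Since the prior is uniform, the posterior is proportional to the likelihood:
  Supplier S2: 0.07
  Supplier S1: 0.027
  Supplier S3: 0.3
  Supplier S4: 0.149
  Supplier S5: 0.4875
  Supplier S6: 0.056
Normalizing constant = 1.0895.
P(Supplier S2 | off-spec) = 0.07/1.0895 ≈ 0.064
P(Supplier S1 | off-spec) = 0.027/1.0895 ≈ 0.025
P(Supplier S3 | off-spec) = 0.3/1.0895 ≈ 0.275
P(Supplier S4 | off-spec) = 0.149/1.0895 ≈ 0.137
P(Supplier S5 | off-spec) = 0.4875/1.0895 ≈ 0.447
P(Supplier S6 | off-spec) = 0.056/1.0895 ≈ 0.051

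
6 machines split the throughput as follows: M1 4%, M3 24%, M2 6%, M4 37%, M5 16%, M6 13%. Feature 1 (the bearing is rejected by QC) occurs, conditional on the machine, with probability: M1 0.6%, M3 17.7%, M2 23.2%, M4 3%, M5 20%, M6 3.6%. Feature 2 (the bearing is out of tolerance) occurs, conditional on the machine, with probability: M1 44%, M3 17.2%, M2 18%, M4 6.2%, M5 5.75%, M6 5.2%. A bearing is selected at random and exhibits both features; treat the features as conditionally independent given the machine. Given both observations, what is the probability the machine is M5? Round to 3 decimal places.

0.145

Unnormalized posteriors (prior × likelihood):
  M1: 0.04 × 0.006 × 0.44 = 0.0001056
  M3: 0.24 × 0.177 × 0.172 = 0.00730656
  M2: 0.06 × 0.232 × 0.18 = 0.0025056
  M4: 0.37 × 0.03 × 0.062 = 0.0006882
  M5: 0.16 × 0.2 × 0.0575 = 0.00184
  M6: 0.13 × 0.036 × 0.052 = 0.00024336
Normalizing constant = 0.01268932.
P(M5 | evidence) = 0.00184 / 0.01268932 ≈ 0.145.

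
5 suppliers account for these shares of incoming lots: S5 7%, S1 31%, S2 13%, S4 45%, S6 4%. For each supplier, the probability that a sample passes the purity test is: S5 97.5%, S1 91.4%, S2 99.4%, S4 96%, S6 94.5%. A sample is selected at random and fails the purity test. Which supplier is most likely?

S1

Taking complements, P(off-spec | each) = S5 0.025, S1 0.086, S2 0.006, S4 0.04, S6 0.055.
Unnormalized posteriors (prior × likelihood):
  S5: 0.07 × 0.025 = 0.00175
  S1: 0.31 × 0.086 = 0.02666
  S2: 0.13 × 0.006 = 0.00078
  S4: 0.45 × 0.04 = 0.018
  S6: 0.04 × 0.055 = 0.0022
Sum = 0.04939.
Largest term belongs to S1, so S1 is most probable.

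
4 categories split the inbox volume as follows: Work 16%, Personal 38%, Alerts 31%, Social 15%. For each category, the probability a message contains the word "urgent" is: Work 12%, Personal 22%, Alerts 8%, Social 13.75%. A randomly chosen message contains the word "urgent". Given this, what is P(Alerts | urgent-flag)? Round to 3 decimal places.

By Bayes' rule, posterior ∝ prior × likelihood:
  Work: 0.16 × 0.12 = 0.0192
  Personal: 0.38 × 0.22 = 0.0836
  Alerts: 0.31 × 0.08 = 0.0248
  Social: 0.15 × 0.1375 = 0.020625
Normalizing constant = 0.148225.
P(Alerts | evidence) = 0.0248 / 0.148225 ≈ 0.167.

0.167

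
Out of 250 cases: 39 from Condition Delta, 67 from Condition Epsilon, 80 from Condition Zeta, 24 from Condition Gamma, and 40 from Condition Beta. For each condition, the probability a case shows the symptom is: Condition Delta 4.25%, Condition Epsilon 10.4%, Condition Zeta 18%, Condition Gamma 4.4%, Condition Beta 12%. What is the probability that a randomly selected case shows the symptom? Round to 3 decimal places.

0.116

Unnormalized posteriors (prior × likelihood):
  Condition Delta: 0.156 × 0.0425 = 0.00663
  Condition Epsilon: 0.268 × 0.104 = 0.027872
  Condition Zeta: 0.32 × 0.18 = 0.0576
  Condition Gamma: 0.096 × 0.044 = 0.004224
  Condition Beta: 0.16 × 0.12 = 0.0192
P(symptomatic) = 0.00663 + 0.027872 + 0.0576 + 0.004224 + 0.0192 = 0.115526 → 0.116.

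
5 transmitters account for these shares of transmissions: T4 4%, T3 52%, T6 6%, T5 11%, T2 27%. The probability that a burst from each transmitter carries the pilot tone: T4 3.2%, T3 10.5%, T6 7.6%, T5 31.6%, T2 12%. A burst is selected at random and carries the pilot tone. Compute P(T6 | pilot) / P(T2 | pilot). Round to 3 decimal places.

By Bayes' rule, posterior ∝ prior × likelihood:
  T4: 0.04 × 0.032 = 0.00128
  T3: 0.52 × 0.105 = 0.0546
  T6: 0.06 × 0.076 = 0.00456
  T5: 0.11 × 0.316 = 0.03476
  T2: 0.27 × 0.12 = 0.0324
Total = 0.1276.
The ratio is 0.00456 / 0.0324 (the normalizer cancels) = 0.141.

0.141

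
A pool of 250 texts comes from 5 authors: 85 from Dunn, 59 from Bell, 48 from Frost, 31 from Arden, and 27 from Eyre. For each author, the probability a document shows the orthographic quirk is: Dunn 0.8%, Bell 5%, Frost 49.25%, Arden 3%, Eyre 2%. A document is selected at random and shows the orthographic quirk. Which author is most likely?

Frost

Prior × likelihood for each hypothesis:
  Dunn: 0.34 × 0.008 = 0.00272
  Bell: 0.236 × 0.05 = 0.0118
  Frost: 0.192 × 0.4925 = 0.09456
  Arden: 0.124 × 0.03 = 0.00372
  Eyre: 0.108 × 0.02 = 0.00216
Total = 0.11496.
Largest term belongs to Frost, so Frost is most probable.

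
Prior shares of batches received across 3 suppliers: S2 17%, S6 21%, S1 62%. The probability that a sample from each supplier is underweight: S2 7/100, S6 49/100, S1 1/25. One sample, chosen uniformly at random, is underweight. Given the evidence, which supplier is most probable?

S6

Prior × likelihood for each hypothesis:
  S2: 0.17 × 0.07 = 0.0119
  S6: 0.21 × 0.49 = 0.1029
  S1: 0.62 × 0.04 = 0.0248
Total = 0.1396.
Largest term belongs to S6, so S6 is most probable.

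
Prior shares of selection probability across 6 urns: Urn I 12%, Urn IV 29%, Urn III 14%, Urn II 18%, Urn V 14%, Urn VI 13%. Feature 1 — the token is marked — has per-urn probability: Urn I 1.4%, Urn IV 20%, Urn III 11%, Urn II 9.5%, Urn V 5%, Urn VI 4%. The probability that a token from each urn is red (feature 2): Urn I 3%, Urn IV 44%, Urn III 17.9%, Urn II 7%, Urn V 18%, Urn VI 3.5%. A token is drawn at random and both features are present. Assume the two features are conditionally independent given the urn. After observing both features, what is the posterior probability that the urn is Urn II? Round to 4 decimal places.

By Bayes' rule, posterior ∝ prior × likelihood:
  Urn I: 0.12 × 0.014 × 0.03 = 0.0000504
  Urn IV: 0.29 × 0.2 × 0.44 = 0.02552
  Urn III: 0.14 × 0.11 × 0.179 = 0.0027566
  Urn II: 0.18 × 0.095 × 0.07 = 0.001197
  Urn V: 0.14 × 0.05 × 0.18 = 0.00126
  Urn VI: 0.13 × 0.04 × 0.035 = 0.000182
Normalizing constant = 0.030966.
P(Urn II | evidence) = 0.001197 / 0.030966 ≈ 0.0387.

0.0387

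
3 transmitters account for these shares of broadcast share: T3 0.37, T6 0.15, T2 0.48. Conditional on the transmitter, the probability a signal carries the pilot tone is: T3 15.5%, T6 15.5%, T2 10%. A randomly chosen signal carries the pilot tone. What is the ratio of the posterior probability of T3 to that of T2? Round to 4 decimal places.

By Bayes' rule, posterior ∝ prior × likelihood:
  T3: 0.37 × 0.155 = 0.05735
  T6: 0.15 × 0.155 = 0.02325
  T2: 0.48 × 0.1 = 0.048
Sum = 0.1286.
The ratio is 0.05735 / 0.048 (the normalizer cancels) = 1.1948.

1.1948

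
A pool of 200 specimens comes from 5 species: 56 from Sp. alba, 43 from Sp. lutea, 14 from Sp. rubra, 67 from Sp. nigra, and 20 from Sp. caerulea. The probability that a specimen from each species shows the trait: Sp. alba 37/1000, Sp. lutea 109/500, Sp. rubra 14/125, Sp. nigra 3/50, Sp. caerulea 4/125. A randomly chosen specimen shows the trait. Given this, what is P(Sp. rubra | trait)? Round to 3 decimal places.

0.089

Prior × likelihood for each hypothesis:
  Sp. alba: 0.28 × 0.037 = 0.01036
  Sp. lutea: 0.215 × 0.218 = 0.04687
  Sp. rubra: 0.07 × 0.112 = 0.00784
  Sp. nigra: 0.335 × 0.06 = 0.0201
  Sp. caerulea: 0.1 × 0.032 = 0.0032
Total = 0.08837.
P(Sp. rubra | evidence) = 0.00784 / 0.08837 ≈ 0.089.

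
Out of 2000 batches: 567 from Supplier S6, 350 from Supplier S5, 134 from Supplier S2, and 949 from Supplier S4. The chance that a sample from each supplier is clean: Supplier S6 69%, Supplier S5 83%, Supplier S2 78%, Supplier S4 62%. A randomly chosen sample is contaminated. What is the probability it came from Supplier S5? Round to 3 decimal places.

Taking complements, P(contaminated | each) = Supplier S6 0.31, Supplier S5 0.17, Supplier S2 0.22, Supplier S4 0.38.
Compute prior × likelihood for every hypothesis:
  Supplier S6: 0.2835 × 0.31 = 0.087885
  Supplier S5: 0.175 × 0.17 = 0.02975
  Supplier S2: 0.067 × 0.22 = 0.01474
  Supplier S4: 0.4745 × 0.38 = 0.18031
Total = 0.312685.
P(Supplier S5 | evidence) = 0.02975 / 0.312685 ≈ 0.095.

0.095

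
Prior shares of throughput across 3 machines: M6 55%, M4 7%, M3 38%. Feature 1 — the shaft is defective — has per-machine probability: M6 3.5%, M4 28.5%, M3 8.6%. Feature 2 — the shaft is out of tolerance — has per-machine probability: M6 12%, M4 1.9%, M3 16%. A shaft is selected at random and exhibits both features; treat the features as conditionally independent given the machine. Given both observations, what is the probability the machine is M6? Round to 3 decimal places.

Prior × likelihood for each hypothesis:
  M6: 0.55 × 0.035 × 0.12 = 0.00231
  M4: 0.07 × 0.285 × 0.019 = 0.00037905
  M3: 0.38 × 0.086 × 0.16 = 0.0052288
Total = 0.00791785.
P(M6 | evidence) = 0.00231 / 0.00791785 ≈ 0.292.

0.292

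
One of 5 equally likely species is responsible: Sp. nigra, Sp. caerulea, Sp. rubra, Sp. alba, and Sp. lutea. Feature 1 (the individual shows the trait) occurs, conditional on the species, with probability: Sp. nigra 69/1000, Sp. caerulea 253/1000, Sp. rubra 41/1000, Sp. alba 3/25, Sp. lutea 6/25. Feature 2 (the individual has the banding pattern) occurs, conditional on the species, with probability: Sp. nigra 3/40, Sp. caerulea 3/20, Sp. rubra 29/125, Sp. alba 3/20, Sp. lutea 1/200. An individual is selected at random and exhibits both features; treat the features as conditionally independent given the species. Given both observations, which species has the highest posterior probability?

Sp. caerulea

With a uniform prior (1/5 each), posterior ∝ likelihood:
  Sp. nigra: 0.069 × 0.075 = 0.005175
  Sp. caerulea: 0.253 × 0.15 = 0.03795
  Sp. rubra: 0.041 × 0.232 = 0.009512
  Sp. alba: 0.12 × 0.15 = 0.018
  Sp. lutea: 0.24 × 0.005 = 0.0012
Sum = 0.071837.
Largest term belongs to Sp. caerulea, so Sp. caerulea is most probable.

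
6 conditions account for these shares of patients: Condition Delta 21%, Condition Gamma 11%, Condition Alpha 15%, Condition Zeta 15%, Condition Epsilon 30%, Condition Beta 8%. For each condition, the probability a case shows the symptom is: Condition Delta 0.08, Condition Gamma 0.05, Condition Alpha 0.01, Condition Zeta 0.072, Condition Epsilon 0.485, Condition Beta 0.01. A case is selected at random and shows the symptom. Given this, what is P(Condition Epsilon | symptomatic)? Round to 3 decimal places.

0.804

By Bayes' rule, posterior ∝ prior × likelihood:
  Condition Delta: 0.21 × 0.08 = 0.0168
  Condition Gamma: 0.11 × 0.05 = 0.0055
  Condition Alpha: 0.15 × 0.01 = 0.0015
  Condition Zeta: 0.15 × 0.072 = 0.0108
  Condition Epsilon: 0.3 × 0.485 = 0.1455
  Condition Beta: 0.08 × 0.01 = 0.0008
Normalizing constant = 0.1809.
P(Condition Epsilon | evidence) = 0.1455 / 0.1809 ≈ 0.804.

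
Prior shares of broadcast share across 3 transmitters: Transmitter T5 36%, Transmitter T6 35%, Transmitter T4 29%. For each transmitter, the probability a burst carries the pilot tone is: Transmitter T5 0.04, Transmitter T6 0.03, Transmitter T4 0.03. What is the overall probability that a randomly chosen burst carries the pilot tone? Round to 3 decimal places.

0.034

Unnormalized posteriors (prior × likelihood):
  Transmitter T5: 0.36 × 0.04 = 0.0144
  Transmitter T6: 0.35 × 0.03 = 0.0105
  Transmitter T4: 0.29 × 0.03 = 0.0087
P(pilot) = 0.0144 + 0.0105 + 0.0087 = 0.0336 → 0.034.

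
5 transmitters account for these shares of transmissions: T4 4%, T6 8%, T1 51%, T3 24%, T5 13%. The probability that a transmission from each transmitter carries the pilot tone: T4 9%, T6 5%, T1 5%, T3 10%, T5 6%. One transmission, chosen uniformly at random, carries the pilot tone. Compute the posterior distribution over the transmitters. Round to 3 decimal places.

T4 0.055, T6 0.062, T1 0.393, T3 0.370, T5 0.120

Compute prior × likelihood for every hypothesis:
  T4: 0.04 × 0.09 = 0.0036
  T6: 0.08 × 0.05 = 0.004
  T1: 0.51 × 0.05 = 0.0255
  T3: 0.24 × 0.1 = 0.024
  T5: 0.13 × 0.06 = 0.0078
Normalizing constant = 0.0649.
P(T4 | pilot) = 0.0036/0.0649 ≈ 0.055
P(T6 | pilot) = 0.004/0.0649 ≈ 0.062
P(T1 | pilot) = 0.0255/0.0649 ≈ 0.393
P(T3 | pilot) = 0.024/0.0649 ≈ 0.370
P(T5 | pilot) = 0.0078/0.0649 ≈ 0.120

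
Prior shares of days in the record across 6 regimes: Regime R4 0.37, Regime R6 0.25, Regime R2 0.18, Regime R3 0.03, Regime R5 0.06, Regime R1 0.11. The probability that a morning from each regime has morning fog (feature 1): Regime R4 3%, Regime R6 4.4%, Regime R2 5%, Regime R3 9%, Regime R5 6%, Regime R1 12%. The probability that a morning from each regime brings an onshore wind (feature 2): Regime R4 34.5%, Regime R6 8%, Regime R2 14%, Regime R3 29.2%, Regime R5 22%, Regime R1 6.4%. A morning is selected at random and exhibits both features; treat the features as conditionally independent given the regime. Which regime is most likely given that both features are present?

Prior × likelihood for each hypothesis:
  Regime R4: 0.37 × 0.03 × 0.345 = 0.0038295
  Regime R6: 0.25 × 0.044 × 0.08 = 0.00088
  Regime R2: 0.18 × 0.05 × 0.14 = 0.00126
  Regime R3: 0.03 × 0.09 × 0.292 = 0.0007884
  Regime R5: 0.06 × 0.06 × 0.22 = 0.000792
  Regime R1: 0.11 × 0.12 × 0.064 = 0.0008448
Normalizing constant = 0.0083947.
Largest term belongs to Regime R4, so Regime R4 is most probable.

Regime R4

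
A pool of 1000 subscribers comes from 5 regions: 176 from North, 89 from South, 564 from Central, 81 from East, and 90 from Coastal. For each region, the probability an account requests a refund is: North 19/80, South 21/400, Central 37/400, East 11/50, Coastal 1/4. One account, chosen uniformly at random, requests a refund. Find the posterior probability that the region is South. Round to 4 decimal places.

Unnormalized posteriors (prior × likelihood):
  North: 0.176 × 0.2375 = 0.0418
  South: 0.089 × 0.0525 = 0.0046725
  Central: 0.564 × 0.0925 = 0.05217
  East: 0.081 × 0.22 = 0.01782
  Coastal: 0.09 × 0.25 = 0.0225
Sum = 0.1389625.
P(South | evidence) = 0.0046725 / 0.1389625 ≈ 0.0336.

0.0336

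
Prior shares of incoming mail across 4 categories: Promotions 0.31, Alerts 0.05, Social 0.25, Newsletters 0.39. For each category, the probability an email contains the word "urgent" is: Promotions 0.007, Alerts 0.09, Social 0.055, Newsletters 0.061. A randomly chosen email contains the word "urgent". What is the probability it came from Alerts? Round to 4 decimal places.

Prior × likelihood for each hypothesis:
  Promotions: 0.31 × 0.007 = 0.00217
  Alerts: 0.05 × 0.09 = 0.0045
  Social: 0.25 × 0.055 = 0.01375
  Newsletters: 0.39 × 0.061 = 0.02379
Sum = 0.04421.
P(Alerts | evidence) = 0.0045 / 0.04421 ≈ 0.1018.

0.1018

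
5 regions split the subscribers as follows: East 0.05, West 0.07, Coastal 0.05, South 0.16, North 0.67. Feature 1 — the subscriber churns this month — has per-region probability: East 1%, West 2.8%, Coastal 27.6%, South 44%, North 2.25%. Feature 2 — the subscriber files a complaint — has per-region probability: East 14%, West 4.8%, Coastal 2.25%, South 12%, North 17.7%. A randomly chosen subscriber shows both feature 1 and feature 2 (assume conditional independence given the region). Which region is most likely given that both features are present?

By Bayes' rule, posterior ∝ prior × likelihood:
  East: 0.05 × 0.01 × 0.14 = 0.00007
  West: 0.07 × 0.028 × 0.048 = 0.00009408
  Coastal: 0.05 × 0.276 × 0.0225 = 0.0003105
  South: 0.16 × 0.44 × 0.12 = 0.008448
  North: 0.67 × 0.0225 × 0.177 = 0.002668275
Total = 0.011590855.
Largest term belongs to South, so South is most probable.

South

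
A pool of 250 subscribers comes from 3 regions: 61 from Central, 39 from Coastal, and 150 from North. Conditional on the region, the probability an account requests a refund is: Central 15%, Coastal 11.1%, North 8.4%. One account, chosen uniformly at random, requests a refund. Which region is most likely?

Compute prior × likelihood for every hypothesis:
  Central: 0.244 × 0.15 = 0.0366
  Coastal: 0.156 × 0.111 = 0.017316
  North: 0.6 × 0.084 = 0.0504
Total = 0.104316.
Largest term belongs to North, so North is most probable.

North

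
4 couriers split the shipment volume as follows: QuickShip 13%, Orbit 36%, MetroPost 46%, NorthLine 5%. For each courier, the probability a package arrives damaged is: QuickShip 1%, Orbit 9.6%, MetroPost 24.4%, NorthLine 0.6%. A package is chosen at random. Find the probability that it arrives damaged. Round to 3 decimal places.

0.148

Prior × likelihood for each hypothesis:
  QuickShip: 0.13 × 0.01 = 0.0013
  Orbit: 0.36 × 0.096 = 0.03456
  MetroPost: 0.46 × 0.244 = 0.11224
  NorthLine: 0.05 × 0.006 = 0.0003
P(damaged) = 0.0013 + 0.03456 + 0.11224 + 0.0003 = 0.1484 → 0.148.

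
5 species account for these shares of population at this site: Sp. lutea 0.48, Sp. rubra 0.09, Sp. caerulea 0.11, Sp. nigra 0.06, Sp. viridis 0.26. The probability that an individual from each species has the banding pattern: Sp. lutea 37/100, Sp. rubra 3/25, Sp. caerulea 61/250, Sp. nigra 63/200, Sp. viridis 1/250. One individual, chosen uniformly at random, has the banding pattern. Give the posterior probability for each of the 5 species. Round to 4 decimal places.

By Bayes' rule, posterior ∝ prior × likelihood:
  Sp. lutea: 0.48 × 0.37 = 0.1776
  Sp. rubra: 0.09 × 0.12 = 0.0108
  Sp. caerulea: 0.11 × 0.244 = 0.02684
  Sp. nigra: 0.06 × 0.315 = 0.0189
  Sp. viridis: 0.26 × 0.004 = 0.00104
Total = 0.23518.
P(Sp. lutea | banded) = 0.1776/0.23518 ≈ 0.7552
P(Sp. rubra | banded) = 0.0108/0.23518 ≈ 0.0459
P(Sp. caerulea | banded) = 0.02684/0.23518 ≈ 0.1141
P(Sp. nigra | banded) = 0.0189/0.23518 ≈ 0.0804
P(Sp. viridis | banded) = 0.00104/0.23518 ≈ 0.0044
(Check: 0.7552+0.0459+0.1141+0.0804+0.0044 = 1.0000.)

Sp. lutea 0.7552, Sp. rubra 0.0459, Sp. caerulea 0.1141, Sp. nigra 0.0804, Sp. viridis 0.0044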